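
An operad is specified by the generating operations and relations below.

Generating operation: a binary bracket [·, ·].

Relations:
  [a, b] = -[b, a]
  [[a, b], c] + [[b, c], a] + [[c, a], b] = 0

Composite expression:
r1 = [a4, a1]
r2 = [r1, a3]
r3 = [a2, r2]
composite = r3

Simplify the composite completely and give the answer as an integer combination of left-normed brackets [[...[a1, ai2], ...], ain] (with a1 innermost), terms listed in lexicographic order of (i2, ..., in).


[[[a1, a4], a3], a2]

A multilinear Lie element is pinned by a1-initial words (a1 innermost).
Composite bracket: [a2, [[a4, a1], a3]]
Expanding via [a, b] = ab - ba: 8 signed words (2^3 = 8).
The a1-initial words carry the normal form:
  the word a1a4a3a2 carries sign +1 and contributes +[[[a1, a4], a3], a2]


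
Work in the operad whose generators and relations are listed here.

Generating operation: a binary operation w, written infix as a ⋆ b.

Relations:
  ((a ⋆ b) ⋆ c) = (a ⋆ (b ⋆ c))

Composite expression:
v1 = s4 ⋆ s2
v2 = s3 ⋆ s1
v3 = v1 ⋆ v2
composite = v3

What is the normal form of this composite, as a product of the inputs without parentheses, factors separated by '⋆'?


s4 ⋆ s2 ⋆ s3 ⋆ s1

The w-tree's shape is irrelevant; the s-reading-order decides.
(s4 ⋆ s2) flattens to s4 ⋆ s2
(s3 ⋆ s1) flattens to s3 ⋆ s1
((s4 ⋆ s2) ⋆ (s3 ⋆ s1)) flattens to s4 ⋆ s2 ⋆ s3 ⋆ s1


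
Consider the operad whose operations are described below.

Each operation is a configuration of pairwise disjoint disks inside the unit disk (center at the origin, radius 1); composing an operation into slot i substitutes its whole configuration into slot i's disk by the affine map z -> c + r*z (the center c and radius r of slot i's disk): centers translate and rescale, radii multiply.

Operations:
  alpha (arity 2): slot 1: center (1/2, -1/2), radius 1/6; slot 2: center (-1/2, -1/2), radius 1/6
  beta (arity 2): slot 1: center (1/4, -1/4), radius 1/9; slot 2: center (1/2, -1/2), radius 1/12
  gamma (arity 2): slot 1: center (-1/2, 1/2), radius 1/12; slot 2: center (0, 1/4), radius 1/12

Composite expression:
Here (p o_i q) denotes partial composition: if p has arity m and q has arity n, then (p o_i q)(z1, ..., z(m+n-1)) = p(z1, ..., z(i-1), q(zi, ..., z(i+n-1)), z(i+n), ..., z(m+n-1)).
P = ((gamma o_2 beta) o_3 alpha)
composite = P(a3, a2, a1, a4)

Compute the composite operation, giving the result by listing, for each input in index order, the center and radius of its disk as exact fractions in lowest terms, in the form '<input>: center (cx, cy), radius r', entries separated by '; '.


a1: center (13/288, 59/288), radius 1/864; a2: center (1/48, 11/48), radius 1/108; a3: center (-1/2, 1/2), radius 1/12; a4: center (11/288, 59/288), radius 1/864

Follow each a-input down from gamma: c' goes to c + r*c', radius to r*r'.
a3: after 1 affine step, its disk has center (-1/2, 1/2), radius 1/12
a2: after 2 affine steps, its disk has center (1/48, 11/48), radius 1/108
a1: after 3 affine steps, its disk has center (13/288, 59/288), radius 1/864
a4: after 3 affine steps, its disk has center (11/288, 59/288), radius 1/864


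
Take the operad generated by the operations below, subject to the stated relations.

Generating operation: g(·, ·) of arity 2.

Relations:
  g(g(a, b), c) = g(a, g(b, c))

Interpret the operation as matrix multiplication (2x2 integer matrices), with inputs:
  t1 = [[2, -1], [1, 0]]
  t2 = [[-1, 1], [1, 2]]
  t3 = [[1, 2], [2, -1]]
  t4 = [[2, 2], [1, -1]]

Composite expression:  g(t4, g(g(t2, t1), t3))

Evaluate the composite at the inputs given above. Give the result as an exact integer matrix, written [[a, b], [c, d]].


[[6, 12], [-1, -12]]


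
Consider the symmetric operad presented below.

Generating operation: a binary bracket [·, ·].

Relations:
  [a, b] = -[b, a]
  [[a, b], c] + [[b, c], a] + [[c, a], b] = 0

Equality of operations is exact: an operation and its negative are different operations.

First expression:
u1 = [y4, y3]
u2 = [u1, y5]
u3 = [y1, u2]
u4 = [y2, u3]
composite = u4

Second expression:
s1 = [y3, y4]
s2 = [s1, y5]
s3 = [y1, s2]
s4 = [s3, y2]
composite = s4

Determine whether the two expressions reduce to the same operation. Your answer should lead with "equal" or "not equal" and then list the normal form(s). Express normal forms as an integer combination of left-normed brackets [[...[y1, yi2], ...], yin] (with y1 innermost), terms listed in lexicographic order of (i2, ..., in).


equal — both sides give [[[[y1, y3], y4], y5], y2] - [[[[y1, y4], y3], y5], y2] - [[[[y1, y5], y3], y4], y2] + [[[[y1, y5], y4], y3], y2]

The first composite normalizes to [[[[y1, y3], y4], y5], y2] - [[[[y1, y4], y3], y5], y2] - [[[[y1, y5], y3], y4], y2] + [[[[y1, y5], y4], y3], y2]
The second composite normalizes to [[[[y1, y3], y4], y5], y2] - [[[[y1, y4], y3], y5], y2] - [[[[y1, y5], y3], y4], y2] + [[[[y1, y5], y4], y3], y2]
Same normal form: equal.


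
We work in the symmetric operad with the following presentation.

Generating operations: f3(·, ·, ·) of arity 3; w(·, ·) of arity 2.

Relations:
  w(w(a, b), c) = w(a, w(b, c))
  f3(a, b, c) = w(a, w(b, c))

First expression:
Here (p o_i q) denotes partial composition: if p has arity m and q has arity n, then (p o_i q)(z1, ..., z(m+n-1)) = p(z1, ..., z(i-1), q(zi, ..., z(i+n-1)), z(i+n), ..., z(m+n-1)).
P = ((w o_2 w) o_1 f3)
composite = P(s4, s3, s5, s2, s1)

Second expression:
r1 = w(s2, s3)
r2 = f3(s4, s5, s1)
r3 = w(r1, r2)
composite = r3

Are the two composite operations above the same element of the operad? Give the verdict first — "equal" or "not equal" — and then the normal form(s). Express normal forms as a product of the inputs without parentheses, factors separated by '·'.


not equal; the first gives s4 · s3 · s5 · s2 · s1 and the second s2 · s3 · s4 · s5 · s1

The first expression, normalized: s4 · s3 · s5 · s2 · s1
The second expression, normalized: s2 · s3 · s4 · s5 · s1
Different reductions; not equal.


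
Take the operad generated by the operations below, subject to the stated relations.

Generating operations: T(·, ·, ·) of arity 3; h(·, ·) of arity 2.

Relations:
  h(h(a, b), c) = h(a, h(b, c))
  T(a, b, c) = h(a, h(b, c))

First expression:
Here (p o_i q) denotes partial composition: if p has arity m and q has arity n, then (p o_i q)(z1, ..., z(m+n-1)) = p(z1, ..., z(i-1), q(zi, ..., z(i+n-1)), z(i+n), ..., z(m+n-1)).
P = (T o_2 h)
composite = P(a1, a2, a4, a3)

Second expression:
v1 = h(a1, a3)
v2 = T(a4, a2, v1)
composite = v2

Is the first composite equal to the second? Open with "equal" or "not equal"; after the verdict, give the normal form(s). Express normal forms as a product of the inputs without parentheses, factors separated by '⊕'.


Reducing the first expression gives a1 ⊕ a2 ⊕ a4 ⊕ a3
Reducing the second expression gives a4 ⊕ a2 ⊕ a1 ⊕ a3
No match — not equal.

not equal: they reduce to a1 ⊕ a2 ⊕ a4 ⊕ a3 and a4 ⊕ a2 ⊕ a1 ⊕ a3


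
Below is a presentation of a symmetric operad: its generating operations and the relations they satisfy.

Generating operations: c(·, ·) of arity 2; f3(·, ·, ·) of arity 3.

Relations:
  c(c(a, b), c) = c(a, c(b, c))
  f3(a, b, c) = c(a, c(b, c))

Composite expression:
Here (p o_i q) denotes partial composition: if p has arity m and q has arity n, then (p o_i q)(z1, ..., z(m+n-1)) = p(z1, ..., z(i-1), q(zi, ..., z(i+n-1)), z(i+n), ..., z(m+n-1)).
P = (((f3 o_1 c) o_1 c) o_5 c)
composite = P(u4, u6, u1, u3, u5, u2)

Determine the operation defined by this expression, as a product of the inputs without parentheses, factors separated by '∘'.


u4 ∘ u6 ∘ u1 ∘ u3 ∘ u5 ∘ u2

Under associativity of f3, the answer is the u's in reading order.
c(u4, u6) spells out as u4 ∘ u6
c(c(u4, u6), u1) spells out as u4 ∘ u6 ∘ u1
c(u5, u2) spells out as u5 ∘ u2
f3(c(c(u4, u6), u1), u3, c(u5, u2)) spells out as u4 ∘ u6 ∘ u1 ∘ u3 ∘ u5 ∘ u2


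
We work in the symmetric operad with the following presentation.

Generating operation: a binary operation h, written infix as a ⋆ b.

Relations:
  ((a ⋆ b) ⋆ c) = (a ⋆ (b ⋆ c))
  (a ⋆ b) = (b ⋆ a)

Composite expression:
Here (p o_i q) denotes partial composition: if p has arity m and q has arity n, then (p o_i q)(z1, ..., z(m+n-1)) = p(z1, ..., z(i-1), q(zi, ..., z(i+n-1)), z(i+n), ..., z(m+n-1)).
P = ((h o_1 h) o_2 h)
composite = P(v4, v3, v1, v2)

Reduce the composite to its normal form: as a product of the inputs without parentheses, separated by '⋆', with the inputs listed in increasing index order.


v1 ⋆ v2 ⋆ v3 ⋆ v4

Any arrangement under h is one operation, so sort the v-inputs.
(v3 ⋆ v1) collapses to v3 ⋆ v1
(v4 ⋆ (v3 ⋆ v1)) collapses to v4 ⋆ v3 ⋆ v1
((v4 ⋆ (v3 ⋆ v1)) ⋆ v2) collapses to v4 ⋆ v3 ⋆ v1 ⋆ v2
commutativity sorts the factors: v1 ⋆ v2 ⋆ v3 ⋆ v4


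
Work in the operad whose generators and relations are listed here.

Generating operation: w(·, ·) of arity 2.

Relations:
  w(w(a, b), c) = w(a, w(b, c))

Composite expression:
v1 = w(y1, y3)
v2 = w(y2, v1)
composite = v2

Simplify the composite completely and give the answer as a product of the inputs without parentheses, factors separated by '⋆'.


All parenthesizations of w agree; list the y-inputs left to right.
w(y1, y3) spells out as y1 ⋆ y3
w(y2, w(y1, y3)) spells out as y2 ⋆ y1 ⋆ y3

y2 ⋆ y1 ⋆ y3


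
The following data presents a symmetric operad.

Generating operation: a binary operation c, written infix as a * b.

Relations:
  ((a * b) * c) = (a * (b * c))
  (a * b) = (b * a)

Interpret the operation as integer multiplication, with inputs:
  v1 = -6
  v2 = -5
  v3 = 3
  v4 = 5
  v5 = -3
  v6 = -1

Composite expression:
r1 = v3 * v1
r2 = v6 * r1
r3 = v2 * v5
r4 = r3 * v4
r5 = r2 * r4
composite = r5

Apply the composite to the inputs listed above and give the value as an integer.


1350

(v3 * v1) = -18
(v6 * (v3 * v1)) = 18
(v2 * v5) = 15
((v2 * v5) * v4) = 75
((v6 * (v3 * v1)) * ((v2 * v5) * v4)) = 1350


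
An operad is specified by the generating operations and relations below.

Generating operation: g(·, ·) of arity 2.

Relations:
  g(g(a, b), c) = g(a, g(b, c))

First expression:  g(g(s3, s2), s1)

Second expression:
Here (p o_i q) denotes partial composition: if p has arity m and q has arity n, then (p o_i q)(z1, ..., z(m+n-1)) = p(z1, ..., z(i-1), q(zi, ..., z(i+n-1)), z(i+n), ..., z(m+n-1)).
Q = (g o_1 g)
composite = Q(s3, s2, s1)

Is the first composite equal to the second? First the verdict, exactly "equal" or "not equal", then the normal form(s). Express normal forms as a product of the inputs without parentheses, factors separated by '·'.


The first expression reduces to s3 · s2 · s1
The second expression reduces to s3 · s2 · s1
One common form — equal.

equal; the common form is s3 · s2 · s1


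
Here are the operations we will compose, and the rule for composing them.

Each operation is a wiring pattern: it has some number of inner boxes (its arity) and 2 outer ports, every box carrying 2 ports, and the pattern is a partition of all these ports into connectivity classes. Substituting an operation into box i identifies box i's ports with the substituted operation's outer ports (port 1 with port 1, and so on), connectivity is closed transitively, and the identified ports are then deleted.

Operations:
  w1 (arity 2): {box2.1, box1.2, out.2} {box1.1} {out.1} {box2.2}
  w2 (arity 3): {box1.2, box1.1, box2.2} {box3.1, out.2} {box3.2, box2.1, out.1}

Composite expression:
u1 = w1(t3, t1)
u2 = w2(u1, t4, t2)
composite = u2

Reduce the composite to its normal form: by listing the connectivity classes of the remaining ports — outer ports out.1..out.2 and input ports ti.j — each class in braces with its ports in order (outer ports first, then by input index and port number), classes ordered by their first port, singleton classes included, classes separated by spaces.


{out.1, t2.2, t4.1} {out.2, t2.1} {t1.1, t3.2, t4.2} {t1.2} {t3.1}

Substituting into w2 glues patterns; closure does the rest.
through w1, on inputs (t3, t1): {out.1} {out.2, t1.1, t3.2} {t1.2} {t3.1} (out.j = stage outer ports)
through w2, on inputs (t3, t1, t4, t2): {out.1, t2.2, t4.1} {out.2, t2.1} {t1.1, t3.2, t4.2} {t1.2} {t3.1} (out.j = stage outer ports)


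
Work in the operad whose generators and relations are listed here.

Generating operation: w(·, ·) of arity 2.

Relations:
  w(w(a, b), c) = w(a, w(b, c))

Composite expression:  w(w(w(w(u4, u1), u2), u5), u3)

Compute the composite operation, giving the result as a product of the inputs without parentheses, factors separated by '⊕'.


u4 ⊕ u1 ⊕ u2 ⊕ u5 ⊕ u3

The w-tree's shape is irrelevant; the u-reading-order decides.
w(u4, u1) linearizes to u4 ⊕ u1
w(w(u4, u1), u2) linearizes to u4 ⊕ u1 ⊕ u2
w(w(w(u4, u1), u2), u5) linearizes to u4 ⊕ u1 ⊕ u2 ⊕ u5
w(w(w(w(u4, u1), u2), u5), u3) linearizes to u4 ⊕ u1 ⊕ u2 ⊕ u5 ⊕ u3


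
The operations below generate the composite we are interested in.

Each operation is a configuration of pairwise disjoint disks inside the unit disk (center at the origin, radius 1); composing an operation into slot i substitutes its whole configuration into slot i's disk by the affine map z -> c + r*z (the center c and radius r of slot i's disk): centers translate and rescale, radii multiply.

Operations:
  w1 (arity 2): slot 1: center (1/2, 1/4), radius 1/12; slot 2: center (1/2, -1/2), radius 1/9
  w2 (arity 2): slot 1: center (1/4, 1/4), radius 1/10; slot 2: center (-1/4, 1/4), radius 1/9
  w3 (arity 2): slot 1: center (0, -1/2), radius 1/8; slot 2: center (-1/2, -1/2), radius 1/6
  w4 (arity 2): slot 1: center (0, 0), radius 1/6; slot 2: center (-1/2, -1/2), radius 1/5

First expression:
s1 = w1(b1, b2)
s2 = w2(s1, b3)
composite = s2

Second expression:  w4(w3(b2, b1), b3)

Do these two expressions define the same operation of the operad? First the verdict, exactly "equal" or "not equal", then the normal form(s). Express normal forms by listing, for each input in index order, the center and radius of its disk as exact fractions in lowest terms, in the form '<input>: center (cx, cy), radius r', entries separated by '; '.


In normal form, the first expression is b1: center (3/10, 11/40), radius 1/120; b2: center (3/10, 1/5), radius 1/90; b3: center (-1/4, 1/4), radius 1/9
In normal form, the second expression is b1: center (-1/12, -1/12), radius 1/36; b2: center (0, -1/12), radius 1/48; b3: center (-1/2, -1/2), radius 1/5
They disagree, so not equal.

not equal; the first gives b1: center (3/10, 11/40), radius 1/120; b2: center (3/10, 1/5), radius 1/90; b3: center (-1/4, 1/4), radius 1/9 and the second b1: center (-1/12, -1/12), radius 1/36; b2: center (0, -1/12), radius 1/48; b3: center (-1/2, -1/2), radius 1/5


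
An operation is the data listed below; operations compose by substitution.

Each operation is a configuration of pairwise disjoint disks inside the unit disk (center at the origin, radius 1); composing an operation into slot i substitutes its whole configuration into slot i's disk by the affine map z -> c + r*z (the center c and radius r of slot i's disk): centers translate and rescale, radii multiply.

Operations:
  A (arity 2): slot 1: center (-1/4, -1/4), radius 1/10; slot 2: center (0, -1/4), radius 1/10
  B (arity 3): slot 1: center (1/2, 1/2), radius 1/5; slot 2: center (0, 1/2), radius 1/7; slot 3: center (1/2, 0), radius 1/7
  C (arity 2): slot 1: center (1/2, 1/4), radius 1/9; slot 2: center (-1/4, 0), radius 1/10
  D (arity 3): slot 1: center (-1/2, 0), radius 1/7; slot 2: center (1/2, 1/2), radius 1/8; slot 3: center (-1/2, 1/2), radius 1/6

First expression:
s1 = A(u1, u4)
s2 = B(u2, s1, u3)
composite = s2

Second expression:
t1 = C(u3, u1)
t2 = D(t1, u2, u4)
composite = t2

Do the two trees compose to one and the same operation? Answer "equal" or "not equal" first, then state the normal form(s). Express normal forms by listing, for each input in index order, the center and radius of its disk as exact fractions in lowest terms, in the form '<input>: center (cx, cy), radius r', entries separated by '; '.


The first expression reduces to u1: center (-1/28, 13/28), radius 1/70; u2: center (1/2, 1/2), radius 1/5; u3: center (1/2, 0), radius 1/7; u4: center (0, 13/28), radius 1/70
The second expression reduces to u1: center (-15/28, 0), radius 1/70; u2: center (1/2, 1/2), radius 1/8; u3: center (-3/7, 1/28), radius 1/63; u4: center (-1/2, 1/2), radius 1/6
The normal forms differ: not equal.

not equal: they reduce to u1: center (-1/28, 13/28), radius 1/70; u2: center (1/2, 1/2), radius 1/5; u3: center (1/2, 0), radius 1/7; u4: center (0, 13/28), radius 1/70 and u1: center (-15/28, 0), radius 1/70; u2: center (1/2, 1/2), radius 1/8; u3: center (-3/7, 1/28), radius 1/63; u4: center (-1/2, 1/2), radius 1/6


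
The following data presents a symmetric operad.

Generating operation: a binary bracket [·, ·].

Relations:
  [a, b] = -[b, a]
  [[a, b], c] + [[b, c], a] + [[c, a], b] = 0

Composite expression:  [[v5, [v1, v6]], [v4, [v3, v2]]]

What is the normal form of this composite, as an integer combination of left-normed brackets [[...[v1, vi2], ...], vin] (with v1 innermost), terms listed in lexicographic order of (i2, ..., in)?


-[[[[[v1, v6], v5], v2], v3], v4] + [[[[[v1, v6], v5], v3], v2], v4] + [[[[[v1, v6], v5], v4], v2], v3] - [[[[[v1, v6], v5], v4], v3], v2]

Expand each bracket as ab - ba; the v1-initial words give the coefficients.
Composite bracket: [[v5, [v1, v6]], [v4, [v3, v2]]]
Applying ab - ba throughout gives 32 signed words (2^5 = 32).
Collect the words opening with v1:
  v1v6v5v2v3v4 appears with sign -1, giving the term -[[[[[v1, v6], v5], v2], v3], v4]
  v1v6v5v3v2v4 appears with sign +1, giving the term +[[[[[v1, v6], v5], v3], v2], v4]
  v1v6v5v4v2v3 appears with sign +1, giving the term +[[[[[v1, v6], v5], v4], v2], v3]
  v1v6v5v4v3v2 appears with sign -1, giving the term -[[[[[v1, v6], v5], v4], v3], v2]


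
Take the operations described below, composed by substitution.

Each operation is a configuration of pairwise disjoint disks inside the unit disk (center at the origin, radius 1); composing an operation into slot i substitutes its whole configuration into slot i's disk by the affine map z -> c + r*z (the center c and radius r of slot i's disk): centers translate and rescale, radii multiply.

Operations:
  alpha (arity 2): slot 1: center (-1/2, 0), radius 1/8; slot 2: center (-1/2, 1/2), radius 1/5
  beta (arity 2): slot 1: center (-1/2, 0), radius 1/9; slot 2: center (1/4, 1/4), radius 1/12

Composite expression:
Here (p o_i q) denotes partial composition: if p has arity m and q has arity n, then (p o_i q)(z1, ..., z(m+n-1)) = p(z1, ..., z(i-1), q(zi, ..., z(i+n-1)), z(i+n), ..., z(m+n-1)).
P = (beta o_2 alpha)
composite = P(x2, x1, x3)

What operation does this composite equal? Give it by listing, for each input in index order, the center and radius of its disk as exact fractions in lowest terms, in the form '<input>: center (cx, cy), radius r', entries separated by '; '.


x1: center (5/24, 1/4), radius 1/96; x2: center (-1/2, 0), radius 1/9; x3: center (5/24, 7/24), radius 1/60


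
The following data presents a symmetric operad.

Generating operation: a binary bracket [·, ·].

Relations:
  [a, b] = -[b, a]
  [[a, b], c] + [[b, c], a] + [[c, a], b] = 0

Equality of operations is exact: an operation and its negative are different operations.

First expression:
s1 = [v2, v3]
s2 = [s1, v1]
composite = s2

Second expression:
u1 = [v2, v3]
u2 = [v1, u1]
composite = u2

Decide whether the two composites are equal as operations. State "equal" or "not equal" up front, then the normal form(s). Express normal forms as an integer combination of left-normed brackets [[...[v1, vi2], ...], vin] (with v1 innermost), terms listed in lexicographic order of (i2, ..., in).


not equal: they reduce to -[[v1, v2], v3] + [[v1, v3], v2] and [[v1, v2], v3] - [[v1, v3], v2]

Normal form of the first expression: -[[v1, v2], v3] + [[v1, v3], v2]
Normal form of the second expression: [[v1, v2], v3] - [[v1, v3], v2]
No match — not equal.


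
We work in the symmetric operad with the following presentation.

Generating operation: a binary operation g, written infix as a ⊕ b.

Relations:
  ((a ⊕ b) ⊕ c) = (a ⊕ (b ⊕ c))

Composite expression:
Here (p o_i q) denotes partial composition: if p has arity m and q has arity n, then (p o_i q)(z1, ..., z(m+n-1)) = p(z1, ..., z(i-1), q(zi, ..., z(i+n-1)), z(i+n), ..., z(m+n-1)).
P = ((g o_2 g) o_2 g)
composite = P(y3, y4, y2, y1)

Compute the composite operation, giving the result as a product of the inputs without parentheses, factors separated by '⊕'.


y3 ⊕ y4 ⊕ y2 ⊕ y1

Key point: g is associative — brackets drop, the y-order remains.
(y4 ⊕ y2) spells out as y4 ⊕ y2
((y4 ⊕ y2) ⊕ y1) spells out as y4 ⊕ y2 ⊕ y1
(y3 ⊕ ((y4 ⊕ y2) ⊕ y1)) spells out as y3 ⊕ y4 ⊕ y2 ⊕ y1


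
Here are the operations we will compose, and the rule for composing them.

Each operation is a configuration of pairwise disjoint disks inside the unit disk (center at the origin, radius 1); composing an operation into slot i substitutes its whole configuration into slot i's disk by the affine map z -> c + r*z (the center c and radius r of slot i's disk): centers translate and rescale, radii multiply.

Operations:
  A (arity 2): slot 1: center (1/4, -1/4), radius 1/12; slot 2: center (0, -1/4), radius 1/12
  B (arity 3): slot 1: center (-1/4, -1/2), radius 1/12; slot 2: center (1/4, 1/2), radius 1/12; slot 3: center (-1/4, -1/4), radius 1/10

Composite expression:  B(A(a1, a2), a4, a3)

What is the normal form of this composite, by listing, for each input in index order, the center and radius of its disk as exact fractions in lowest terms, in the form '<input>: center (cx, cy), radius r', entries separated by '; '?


Each a-disk chains the slot maps above it in B; radii multiply.
input a1: applying the 2 nested substitutions gives center (-11/48, -25/48), radius 1/144
input a2: applying the 2 nested substitutions gives center (-1/4, -25/48), radius 1/144
input a4: applying the 1 nested substitution gives center (1/4, 1/2), radius 1/12
input a3: applying the 1 nested substitution gives center (-1/4, -1/4), radius 1/10

a1: center (-11/48, -25/48), radius 1/144; a2: center (-1/4, -25/48), radius 1/144; a3: center (-1/4, -1/4), radius 1/10; a4: center (1/4, 1/2), radius 1/12


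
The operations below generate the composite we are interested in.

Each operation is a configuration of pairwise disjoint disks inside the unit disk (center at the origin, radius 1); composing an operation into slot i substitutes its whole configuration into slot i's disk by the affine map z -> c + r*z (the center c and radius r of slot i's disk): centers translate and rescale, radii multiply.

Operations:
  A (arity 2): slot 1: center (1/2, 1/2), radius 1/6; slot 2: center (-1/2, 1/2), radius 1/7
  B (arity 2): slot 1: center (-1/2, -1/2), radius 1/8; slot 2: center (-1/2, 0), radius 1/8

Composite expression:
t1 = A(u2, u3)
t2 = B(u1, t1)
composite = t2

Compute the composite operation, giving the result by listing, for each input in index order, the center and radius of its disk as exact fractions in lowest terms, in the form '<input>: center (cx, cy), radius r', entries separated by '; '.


u1: center (-1/2, -1/2), radius 1/8; u2: center (-7/16, 1/16), radius 1/48; u3: center (-9/16, 1/16), radius 1/56

Only the slot chain above each u matters under B; compose those maps.
tracing u1 down its 1-map path: center (-1/2, -1/2), radius 1/8
tracing u2 down its 2-map path: center (-7/16, 1/16), radius 1/48
tracing u3 down its 2-map path: center (-9/16, 1/16), radius 1/56


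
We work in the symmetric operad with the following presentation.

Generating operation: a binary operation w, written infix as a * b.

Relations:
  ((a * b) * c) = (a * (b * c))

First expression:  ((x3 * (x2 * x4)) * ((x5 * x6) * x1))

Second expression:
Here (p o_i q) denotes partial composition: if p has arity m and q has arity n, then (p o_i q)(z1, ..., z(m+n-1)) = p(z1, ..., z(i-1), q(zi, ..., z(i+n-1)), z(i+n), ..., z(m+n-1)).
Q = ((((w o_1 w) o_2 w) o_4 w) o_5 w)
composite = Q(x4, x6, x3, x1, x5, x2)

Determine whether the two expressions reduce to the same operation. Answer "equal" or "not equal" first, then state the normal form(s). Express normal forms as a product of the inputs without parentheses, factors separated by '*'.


not equal — first x3 * x2 * x4 * x5 * x6 * x1, second x4 * x6 * x3 * x1 * x5 * x2


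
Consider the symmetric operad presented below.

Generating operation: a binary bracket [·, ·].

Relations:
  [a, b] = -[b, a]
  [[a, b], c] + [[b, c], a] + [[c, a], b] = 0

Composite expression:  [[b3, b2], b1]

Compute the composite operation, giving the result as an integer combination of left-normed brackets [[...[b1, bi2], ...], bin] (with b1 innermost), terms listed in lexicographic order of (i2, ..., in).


[[b1, b2], b3] - [[b1, b3], b2]

Skip Jacobi rewriting: expand, keep b1-initial words, read off terms.
Composite bracket: [[b3, b2], b1]
Each bracket splits as ab - ba, giving 4 signed words (2^2 = 4).
Collect the words opening with b1:
  word b1b2b3 has sign +1, contributing +[[b1, b2], b3]
  word b1b3b2 has sign -1, contributing -[[b1, b3], b2]


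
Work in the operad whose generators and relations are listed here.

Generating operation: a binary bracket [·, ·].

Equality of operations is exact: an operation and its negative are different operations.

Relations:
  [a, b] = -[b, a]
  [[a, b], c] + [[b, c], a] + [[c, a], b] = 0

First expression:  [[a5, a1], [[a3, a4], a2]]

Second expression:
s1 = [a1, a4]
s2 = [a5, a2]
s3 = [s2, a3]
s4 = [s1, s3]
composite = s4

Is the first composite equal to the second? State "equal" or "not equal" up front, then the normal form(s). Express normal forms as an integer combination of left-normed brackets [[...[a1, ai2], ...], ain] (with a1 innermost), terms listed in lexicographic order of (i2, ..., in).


The first expression, normalized: [[[[a1, a5], a2], a3], a4] - [[[[a1, a5], a2], a4], a3] - [[[[a1, a5], a3], a4], a2] + [[[[a1, a5], a4], a3], a2]
The second expression, normalized: -[[[[a1, a4], a2], a5], a3] + [[[[a1, a4], a3], a2], a5] - [[[[a1, a4], a3], a5], a2] + [[[[a1, a4], a5], a2], a3]
The normal forms differ: not equal.

not equal; the first gives [[[[a1, a5], a2], a3], a4] - [[[[a1, a5], a2], a4], a3] - [[[[a1, a5], a3], a4], a2] + [[[[a1, a5], a4], a3], a2] and the second -[[[[a1, a4], a2], a5], a3] + [[[[a1, a4], a3], a2], a5] - [[[[a1, a4], a3], a5], a2] + [[[[a1, a4], a5], a2], a3]


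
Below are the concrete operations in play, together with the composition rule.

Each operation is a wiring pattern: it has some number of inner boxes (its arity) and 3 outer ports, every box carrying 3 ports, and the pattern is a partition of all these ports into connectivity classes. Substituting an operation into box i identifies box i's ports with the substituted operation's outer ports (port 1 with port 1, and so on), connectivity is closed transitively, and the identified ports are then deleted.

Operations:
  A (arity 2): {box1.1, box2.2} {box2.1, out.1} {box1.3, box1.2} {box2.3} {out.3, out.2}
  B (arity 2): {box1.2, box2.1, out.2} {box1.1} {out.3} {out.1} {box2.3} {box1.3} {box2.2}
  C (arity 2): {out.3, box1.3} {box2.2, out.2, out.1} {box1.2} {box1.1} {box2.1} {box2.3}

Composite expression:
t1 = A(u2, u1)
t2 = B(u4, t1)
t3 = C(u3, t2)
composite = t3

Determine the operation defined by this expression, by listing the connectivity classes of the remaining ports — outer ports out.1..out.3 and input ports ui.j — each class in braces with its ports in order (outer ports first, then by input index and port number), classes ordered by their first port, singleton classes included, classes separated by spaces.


{out.1, out.2, u1.1, u4.2} {out.3, u3.3} {u1.2, u2.1} {u1.3} {u2.2, u2.3} {u3.1} {u3.2} {u4.1} {u4.3}


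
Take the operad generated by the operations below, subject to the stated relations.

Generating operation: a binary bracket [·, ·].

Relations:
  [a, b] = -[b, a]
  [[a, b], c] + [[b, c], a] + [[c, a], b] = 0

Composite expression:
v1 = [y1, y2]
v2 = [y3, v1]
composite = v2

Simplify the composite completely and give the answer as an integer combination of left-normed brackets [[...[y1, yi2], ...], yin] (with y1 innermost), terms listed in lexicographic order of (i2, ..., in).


-[[y1, y2], y3]

Skip Jacobi rewriting: expand, keep y1-initial words, read off terms.
Composite bracket: [y3, [y1, y2]]
Expanding via [a, b] = ab - ba: 4 signed words (2^2 = 4).
Only words starting with y1 matter:
  sign of y1y2y3 is -1, so it contributes -[[y1, y2], y3]


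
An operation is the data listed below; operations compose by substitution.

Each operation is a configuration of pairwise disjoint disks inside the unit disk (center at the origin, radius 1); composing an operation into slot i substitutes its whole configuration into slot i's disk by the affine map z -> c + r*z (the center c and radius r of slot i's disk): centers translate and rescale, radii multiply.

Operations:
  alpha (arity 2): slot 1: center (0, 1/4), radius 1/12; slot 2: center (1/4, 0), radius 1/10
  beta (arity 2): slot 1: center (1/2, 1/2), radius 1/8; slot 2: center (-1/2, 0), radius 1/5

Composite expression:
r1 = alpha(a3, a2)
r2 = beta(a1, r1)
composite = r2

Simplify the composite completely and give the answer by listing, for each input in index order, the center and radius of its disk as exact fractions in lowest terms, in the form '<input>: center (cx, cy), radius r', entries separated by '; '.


a1: center (1/2, 1/2), radius 1/8; a2: center (-9/20, 0), radius 1/50; a3: center (-1/2, 1/20), radius 1/60

Each a-disk chains the slot maps above it in beta; radii multiply.
tracing a1 down its 1-map path: center (1/2, 1/2), radius 1/8
tracing a3 down its 2-map path: center (-1/2, 1/20), radius 1/60
tracing a2 down its 2-map path: center (-9/20, 0), radius 1/50


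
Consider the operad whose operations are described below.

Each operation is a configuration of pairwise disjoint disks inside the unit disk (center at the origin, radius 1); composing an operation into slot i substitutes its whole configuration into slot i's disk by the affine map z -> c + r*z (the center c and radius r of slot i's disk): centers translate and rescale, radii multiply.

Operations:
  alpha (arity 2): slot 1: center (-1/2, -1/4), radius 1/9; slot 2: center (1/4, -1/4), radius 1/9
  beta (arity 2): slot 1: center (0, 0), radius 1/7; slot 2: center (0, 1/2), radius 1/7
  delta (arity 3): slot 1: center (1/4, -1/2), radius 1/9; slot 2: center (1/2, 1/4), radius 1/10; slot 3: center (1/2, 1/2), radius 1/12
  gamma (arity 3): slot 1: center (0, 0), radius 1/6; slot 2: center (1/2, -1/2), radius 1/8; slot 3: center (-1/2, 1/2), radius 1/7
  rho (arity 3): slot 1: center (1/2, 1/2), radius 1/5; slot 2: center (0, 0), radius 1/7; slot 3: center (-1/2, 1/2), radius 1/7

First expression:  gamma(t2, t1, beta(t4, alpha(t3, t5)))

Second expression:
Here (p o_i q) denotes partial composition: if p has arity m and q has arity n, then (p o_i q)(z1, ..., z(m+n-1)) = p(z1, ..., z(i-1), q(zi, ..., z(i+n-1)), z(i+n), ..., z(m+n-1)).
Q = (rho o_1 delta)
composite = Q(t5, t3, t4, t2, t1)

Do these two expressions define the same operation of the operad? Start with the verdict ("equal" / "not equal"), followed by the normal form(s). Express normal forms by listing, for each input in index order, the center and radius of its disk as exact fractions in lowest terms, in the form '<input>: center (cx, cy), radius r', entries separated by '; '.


not equal; the first gives t1: center (1/2, -1/2), radius 1/8; t2: center (0, 0), radius 1/6; t3: center (-25/49, 111/196), radius 1/441; t4: center (-1/2, 1/2), radius 1/49; t5: center (-97/196, 111/196), radius 1/441 and the second t1: center (-1/2, 1/2), radius 1/7; t2: center (0, 0), radius 1/7; t3: center (3/5, 11/20), radius 1/50; t4: center (3/5, 3/5), radius 1/60; t5: center (11/20, 2/5), radius 1/45

The first expression, normalized: t1: center (1/2, -1/2), radius 1/8; t2: center (0, 0), radius 1/6; t3: center (-25/49, 111/196), radius 1/441; t4: center (-1/2, 1/2), radius 1/49; t5: center (-97/196, 111/196), radius 1/441
The second expression, normalized: t1: center (-1/2, 1/2), radius 1/7; t2: center (0, 0), radius 1/7; t3: center (3/5, 11/20), radius 1/50; t4: center (3/5, 3/5), radius 1/60; t5: center (11/20, 2/5), radius 1/45
Distinct normal forms: not equal.


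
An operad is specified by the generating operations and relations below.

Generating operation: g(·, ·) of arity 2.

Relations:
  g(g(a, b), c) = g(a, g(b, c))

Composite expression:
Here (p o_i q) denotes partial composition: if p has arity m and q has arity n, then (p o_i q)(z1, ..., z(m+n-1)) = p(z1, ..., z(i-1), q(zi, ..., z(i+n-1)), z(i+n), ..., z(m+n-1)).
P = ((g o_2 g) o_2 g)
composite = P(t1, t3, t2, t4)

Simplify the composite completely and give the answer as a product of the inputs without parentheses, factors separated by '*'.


t1 * t3 * t2 * t4

Under associativity of g, the answer is the t's in reading order.
g(t3, t2) spells out as t3 * t2
g(g(t3, t2), t4) spells out as t3 * t2 * t4
g(t1, g(g(t3, t2), t4)) spells out as t1 * t3 * t2 * t4


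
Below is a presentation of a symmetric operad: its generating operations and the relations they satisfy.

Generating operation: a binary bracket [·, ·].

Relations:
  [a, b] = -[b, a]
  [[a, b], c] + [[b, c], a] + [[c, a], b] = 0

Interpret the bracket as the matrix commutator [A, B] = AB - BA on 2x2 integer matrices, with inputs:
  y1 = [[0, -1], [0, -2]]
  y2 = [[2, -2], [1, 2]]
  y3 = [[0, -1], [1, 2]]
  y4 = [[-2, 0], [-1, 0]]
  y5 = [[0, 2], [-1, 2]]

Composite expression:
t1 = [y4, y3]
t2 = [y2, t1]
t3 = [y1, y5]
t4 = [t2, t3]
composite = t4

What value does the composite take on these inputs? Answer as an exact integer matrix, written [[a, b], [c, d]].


[[-4, -32], [36, 4]]

[y4, y3] = [[-1, 2], [4, 1]]
[y2, [y4, y3]] = [[-10, -4], [-2, 10]]
[y1, y5] = [[1, 2], [2, -1]]
[[y2, [y4, y3]], [y1, y5]] = [[-4, -32], [36, 4]]


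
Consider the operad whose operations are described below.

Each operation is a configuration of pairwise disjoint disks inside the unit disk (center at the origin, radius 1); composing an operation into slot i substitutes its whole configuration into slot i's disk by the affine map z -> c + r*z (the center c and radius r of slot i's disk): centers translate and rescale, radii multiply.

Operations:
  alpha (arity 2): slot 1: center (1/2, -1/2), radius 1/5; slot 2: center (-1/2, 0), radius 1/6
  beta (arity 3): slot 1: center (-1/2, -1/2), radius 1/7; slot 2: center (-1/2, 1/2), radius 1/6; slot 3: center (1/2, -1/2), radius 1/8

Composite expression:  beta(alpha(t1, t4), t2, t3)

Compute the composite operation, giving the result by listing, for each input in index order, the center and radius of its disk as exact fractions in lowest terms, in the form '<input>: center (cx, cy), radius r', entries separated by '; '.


t1: center (-3/7, -4/7), radius 1/35; t2: center (-1/2, 1/2), radius 1/6; t3: center (1/2, -1/2), radius 1/8; t4: center (-4/7, -1/2), radius 1/42


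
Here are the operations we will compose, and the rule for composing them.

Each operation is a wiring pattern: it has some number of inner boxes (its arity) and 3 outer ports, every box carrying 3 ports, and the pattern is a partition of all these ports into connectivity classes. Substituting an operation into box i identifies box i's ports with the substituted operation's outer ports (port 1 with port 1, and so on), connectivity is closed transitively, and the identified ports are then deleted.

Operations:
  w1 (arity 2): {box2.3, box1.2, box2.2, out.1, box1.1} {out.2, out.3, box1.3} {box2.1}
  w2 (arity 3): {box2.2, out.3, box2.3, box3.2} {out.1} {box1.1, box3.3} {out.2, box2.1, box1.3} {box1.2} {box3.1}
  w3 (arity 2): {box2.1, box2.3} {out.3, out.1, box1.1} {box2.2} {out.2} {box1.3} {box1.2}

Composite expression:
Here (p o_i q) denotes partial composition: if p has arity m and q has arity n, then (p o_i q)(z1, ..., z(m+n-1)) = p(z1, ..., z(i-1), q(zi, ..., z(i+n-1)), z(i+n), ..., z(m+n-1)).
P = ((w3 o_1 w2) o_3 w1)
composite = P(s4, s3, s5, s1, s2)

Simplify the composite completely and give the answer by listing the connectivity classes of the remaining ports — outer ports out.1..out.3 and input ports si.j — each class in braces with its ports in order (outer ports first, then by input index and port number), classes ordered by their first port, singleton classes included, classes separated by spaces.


{out.1, out.3} {out.2} {s1.1} {s1.2, s1.3, s5.1, s5.2} {s2.1, s2.3} {s2.2} {s3.1, s4.3} {s3.2, s3.3, s4.1, s5.3} {s4.2}

Treat the ports identified at w3 as solder joints: merge, then drop.
composing w1 on (s5, s1), with out.j its own outer ports: {out.1, s1.2, s1.3, s5.1, s5.2} {out.2, out.3, s5.3} {s1.1}
composing w2 on (s4, s3, s5, s1), with out.j its own outer ports: {out.1} {out.2, s3.1, s4.3} {out.3, s3.2, s3.3, s4.1, s5.3} {s1.1} {s1.2, s1.3, s5.1, s5.2} {s4.2}
composing w3 on (s4, s3, s5, s1, s2), with out.j its own outer ports: {out.1, out.3} {out.2} {s1.1} {s1.2, s1.3, s5.1, s5.2} {s2.1, s2.3} {s2.2} {s3.1, s4.3} {s3.2, s3.3, s4.1, s5.3} {s4.2}


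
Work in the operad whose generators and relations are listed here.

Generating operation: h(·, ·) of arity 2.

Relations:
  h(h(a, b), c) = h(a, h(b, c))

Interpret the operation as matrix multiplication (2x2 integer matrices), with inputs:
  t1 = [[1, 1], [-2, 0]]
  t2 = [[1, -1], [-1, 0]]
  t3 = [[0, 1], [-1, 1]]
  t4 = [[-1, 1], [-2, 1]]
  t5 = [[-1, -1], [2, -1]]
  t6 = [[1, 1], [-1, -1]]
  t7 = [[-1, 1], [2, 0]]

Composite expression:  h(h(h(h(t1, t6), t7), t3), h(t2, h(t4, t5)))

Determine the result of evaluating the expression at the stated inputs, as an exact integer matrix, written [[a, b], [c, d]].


h(t1, t6) = [[0, 0], [-2, -2]]
h(h(t1, t6), t7) = [[0, 0], [-2, -2]]
h(h(h(t1, t6), t7), t3) = [[0, 0], [2, -4]]
h(t4, t5) = [[3, 0], [4, 1]]
h(t2, h(t4, t5)) = [[-1, -1], [-3, 0]]
h(h(h(h(t1, t6), t7), t3), h(t2, h(t4, t5))) = [[0, 0], [10, -2]]

[[0, 0], [10, -2]]


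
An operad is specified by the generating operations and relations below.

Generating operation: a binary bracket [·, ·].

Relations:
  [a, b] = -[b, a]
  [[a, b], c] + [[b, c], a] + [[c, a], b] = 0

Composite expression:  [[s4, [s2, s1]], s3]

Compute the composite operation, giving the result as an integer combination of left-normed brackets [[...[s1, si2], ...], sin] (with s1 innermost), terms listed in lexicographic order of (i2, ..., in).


A multilinear Lie element is pinned by s1-initial words (s1 innermost).
Composite bracket: [[s4, [s2, s1]], s3]
Full expansion: 8 signed words from ab - ba (2^3 = 8).
The s1-initial words carry the normal form:
  the word s1s2s4s3 carries sign +1 and contributes +[[[s1, s2], s4], s3]

[[[s1, s2], s4], s3]


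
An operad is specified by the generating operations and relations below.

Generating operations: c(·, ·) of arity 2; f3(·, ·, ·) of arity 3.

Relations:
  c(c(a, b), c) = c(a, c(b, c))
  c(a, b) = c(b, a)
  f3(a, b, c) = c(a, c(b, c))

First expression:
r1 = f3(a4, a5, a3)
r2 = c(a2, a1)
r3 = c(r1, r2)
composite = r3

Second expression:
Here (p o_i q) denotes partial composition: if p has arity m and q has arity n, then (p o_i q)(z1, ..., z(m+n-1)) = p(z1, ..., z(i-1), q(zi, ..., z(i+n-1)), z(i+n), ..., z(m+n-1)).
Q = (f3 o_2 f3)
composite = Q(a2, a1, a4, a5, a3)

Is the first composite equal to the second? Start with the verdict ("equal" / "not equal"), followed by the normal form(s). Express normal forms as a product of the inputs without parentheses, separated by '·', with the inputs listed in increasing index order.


equal; the common form is a1 · a2 · a3 · a4 · a5

Normal form of the first expression: a1 · a2 · a3 · a4 · a5
Normal form of the second expression: a1 · a2 · a3 · a4 · a5
Both agree, so they are equal.


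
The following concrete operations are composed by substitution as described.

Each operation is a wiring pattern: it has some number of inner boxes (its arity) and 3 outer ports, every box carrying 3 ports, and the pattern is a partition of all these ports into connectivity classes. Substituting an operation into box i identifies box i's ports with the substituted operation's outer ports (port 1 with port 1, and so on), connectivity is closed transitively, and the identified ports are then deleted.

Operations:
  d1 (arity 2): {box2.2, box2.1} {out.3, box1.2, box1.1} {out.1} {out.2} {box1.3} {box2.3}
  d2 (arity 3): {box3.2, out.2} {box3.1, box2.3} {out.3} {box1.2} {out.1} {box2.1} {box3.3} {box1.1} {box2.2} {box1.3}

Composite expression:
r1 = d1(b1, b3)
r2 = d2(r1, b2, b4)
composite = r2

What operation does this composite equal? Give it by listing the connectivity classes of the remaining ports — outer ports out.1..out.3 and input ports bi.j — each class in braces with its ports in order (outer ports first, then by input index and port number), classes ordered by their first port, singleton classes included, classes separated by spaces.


{out.1} {out.2, b4.2} {out.3} {b1.1, b1.2} {b1.3} {b2.1} {b2.2} {b2.3, b4.1} {b3.1, b3.2} {b3.3} {b4.3}
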